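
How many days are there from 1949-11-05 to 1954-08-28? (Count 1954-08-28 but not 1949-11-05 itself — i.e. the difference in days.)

Nov 5, 1949 → Nov 5, 1950: 365 days.
Nov 5, 1950 → Nov 5, 1951: 365 days.
Nov 5, 1951 → Nov 5, 1952: 366 days (Feb 29, 1952 is in that span).
Nov 5, 1952 → Nov 5, 1953: 365 days.
Nov 5, 1953 → Dec 5, 1953: 30 days (November has 30).
Dec 5, 1953 → Jan 5, 1954: 31 days (December has 31).
Jan 5, 1954 → Feb 5, 1954: 31 days (January has 31).
Feb 5, 1954 → Mar 5, 1954: 28 days (February has 28).
Mar 5, 1954 → Apr 5, 1954: 31 days (March has 31).
Apr 5, 1954 → May 5, 1954: 30 days (April has 30).
May 5, 1954 → Jun 5, 1954: 31 days (May has 31).
Jun 5, 1954 → Jul 5, 1954: 30 days (June has 30).
Jul 5, 1954 → Aug 5, 1954: 31 days (July has 31).
Aug 5, 1954 → Aug 28, 1954: 23 days.
Total: 1757 days.

1757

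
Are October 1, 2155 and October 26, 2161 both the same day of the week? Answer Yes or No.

No

From Oct 1, 2155 to Oct 26, 2161 is 2217 days.
2217 mod 7 = 5, so they are different weekdays.
(Oct 1, 2155 is a Wednesday; Oct 26, 2161 is a Monday.)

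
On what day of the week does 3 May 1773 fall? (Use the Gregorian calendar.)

Monday

Doomsday rule: the anchor day for the 1700s is Sunday. For year 73: 73÷12 = 6 r 1, and 1÷4 = 0, so 6+1+0 = 7.
Sunday + 7 ≡ Sunday — that's 1773's doomsday.
In May the doomsday date is May 9.
May 3 is 6 days before May 9; 6 mod 7 = 6, so Sunday − 6 = Monday.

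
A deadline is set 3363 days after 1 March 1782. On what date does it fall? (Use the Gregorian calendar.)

+365 (one year) → Mar 1, 1783 (2998 left).
+366 (one year; includes Feb 29, 1784) → Mar 1, 1784 (2632 left).
+365 (one year) → Mar 1, 1785 (2267 left).
+365 (one year) → Mar 1, 1786 (1902 left).
+365 (one year) → Mar 1, 1787 (1537 left).
+366 (one year; includes Feb 29, 1788) → Mar 1, 1788 (1171 left).
+365 (one year) → Mar 1, 1789 (806 left).
+365 (one year) → Mar 1, 1790 (441 left).
+365 (one year) → Mar 1, 1791 (76 left).
Mar has 31 days: +31 → Apr 1, 1791 (45 left).
Apr has 30 days: +30 → May 1, 1791 (15 left).
+15 → May 16, 1791.

May 16, 1791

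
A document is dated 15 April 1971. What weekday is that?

January 1, 1971 is a Friday.
Jan 1, 1971 → Feb 1, 1971: 31 days (January has 31).
Feb 1, 1971 → Mar 1, 1971: 28 days (February has 28).
Mar 1, 1971 → Apr 1, 1971: 31 days (March has 31).
Apr 1, 1971 → Apr 15, 1971: 14 days.
Total: 104 days.
104 mod 7 = 6, so Friday + 6 = Thursday.

Thursday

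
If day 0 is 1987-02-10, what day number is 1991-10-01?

1694

Feb 10, 1987 → Feb 10, 1988: 365 days.
Feb 10, 1988 → Feb 10, 1989: 366 days (Feb 29, 1988 is in that span).
Feb 10, 1989 → Feb 10, 1990: 365 days.
Feb 10, 1990 → Feb 10, 1991: 365 days.
Feb 10, 1991 → Mar 10, 1991: 28 days (February has 28).
Mar 10, 1991 → Apr 10, 1991: 31 days (March has 31).
Apr 10, 1991 → May 10, 1991: 30 days (April has 30).
May 10, 1991 → Jun 10, 1991: 31 days (May has 31).
Jun 10, 1991 → Jul 10, 1991: 30 days (June has 30).
Jul 10, 1991 → Aug 10, 1991: 31 days (July has 31).
Aug 10, 1991 → Sep 10, 1991: 31 days (August has 31).
Sep 10, 1991 → Oct 1, 1991: 21 days.
Total: 1694 days.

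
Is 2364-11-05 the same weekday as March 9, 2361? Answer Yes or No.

From Mar 9, 2361 to Nov 5, 2364 is 1337 days.
1337 mod 7 = 0, so they are the same weekday.
(Mar 9, 2361 is a Thursday; Nov 5, 2364 is a Thursday.)

Yes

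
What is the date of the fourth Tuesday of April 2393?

April 1, 2393 is a Thursday.
The first Tuesday is therefore April 6 (5 days later).
The fourth Tuesday is 6 + 3×7 = April 27.

April 27, 2393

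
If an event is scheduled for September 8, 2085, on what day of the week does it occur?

January 1, 2085 is a Monday.
Jan 1, 2085 → Feb 1, 2085: 31 days (January has 31).
Feb 1, 2085 → Mar 1, 2085: 28 days (February has 28).
Mar 1, 2085 → Apr 1, 2085: 31 days (March has 31).
Apr 1, 2085 → May 1, 2085: 30 days (April has 30).
May 1, 2085 → Jun 1, 2085: 31 days (May has 31).
Jun 1, 2085 → Jul 1, 2085: 30 days (June has 30).
Jul 1, 2085 → Aug 1, 2085: 31 days (July has 31).
Aug 1, 2085 → Sep 1, 2085: 31 days (August has 31).
Sep 1, 2085 → Sep 8, 2085: 7 days.
Total: 250 days.
250 mod 7 = 5, so Monday + 5 = Saturday.

Saturday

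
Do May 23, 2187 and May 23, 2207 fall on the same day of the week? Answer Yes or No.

From May 23, 2187 to May 23, 2207 is 7304 days.
7304 mod 7 = 3, so they are different weekdays.
(May 23, 2187 is a Wednesday; May 23, 2207 is a Saturday.)

No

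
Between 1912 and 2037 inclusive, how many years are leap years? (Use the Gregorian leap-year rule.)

32

Multiples of 4 in [1912,2037]: 32.
Of those, multiples of 100: 1 (not leap unless ÷400).
Multiples of 400: 1.
Leap years = 32 − 1 + 1 = 32.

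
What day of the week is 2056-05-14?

Doomsday rule: the anchor day for the 2000s is Tuesday. For year 56: 56÷12 = 4 r 8, and 8÷4 = 2, so 4+8+2 = 14.
Tuesday + 14 ≡ Tuesday — that's 2056's doomsday.
In May the doomsday date is May 9.
May 14 is 5 days after May 9; 5 mod 7 = 5, so Tuesday + 5 = Sunday.

Sunday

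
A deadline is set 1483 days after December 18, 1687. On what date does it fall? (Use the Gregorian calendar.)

+366 (one year; includes Feb 29, 1688) → Dec 18, 1688 (1117 left).
+365 (one year) → Dec 18, 1689 (752 left).
+365 (one year) → Dec 18, 1690 (387 left).
Dec has 31 days: +14 → Jan 1, 1691 (373 left).
Jan has 31 days: +31 → Feb 1, 1691 (342 left).
Feb has 28 days: +28 → Mar 1, 1691 (314 left).
Mar has 31 days: +31 → Apr 1, 1691 (283 left).
Apr has 30 days: +30 → May 1, 1691 (253 left).
May has 31 days: +31 → Jun 1, 1691 (222 left).
Jun has 30 days: +30 → Jul 1, 1691 (192 left).
Jul has 31 days: +31 → Aug 1, 1691 (161 left).
Aug has 31 days: +31 → Sep 1, 1691 (130 left).
Sep has 30 days: +30 → Oct 1, 1691 (100 left).
Oct has 31 days: +31 → Nov 1, 1691 (69 left).
Nov has 30 days: +30 → Dec 1, 1691 (39 left).
Dec has 31 days: +31 → Jan 1, 1692 (8 left).
+8 → Jan 9, 1692.

January 9, 1692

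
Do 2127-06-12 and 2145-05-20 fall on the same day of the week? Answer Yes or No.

Yes

From Jun 12, 2127 to May 20, 2145 is 6552 days.
6552 mod 7 = 0, so they are the same weekday.
(Jun 12, 2127 is a Thursday; May 20, 2145 is a Thursday.)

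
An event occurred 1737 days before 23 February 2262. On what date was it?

May 23, 2257

−365 (one year) → Feb 23, 2261 (1372 left).
−366 (one year; includes Feb 29, 2260) → Feb 23, 2260 (1006 left).
−365 (one year) → Feb 23, 2259 (641 left).
−365 (one year) → Feb 23, 2258 (276 left).
−23 → Jan 31, 2258 (end of Jan, 31 days; 253 left).
−31 → Dec 31, 2257 (end of Dec, 31 days; 222 left).
−31 → Nov 30, 2257 (end of Nov, 30 days; 191 left).
−30 → Oct 31, 2257 (end of Oct, 31 days; 161 left).
−31 → Sep 30, 2257 (end of Sep, 30 days; 130 left).
−30 → Aug 31, 2257 (end of Aug, 31 days; 100 left).
−31 → Jul 31, 2257 (end of Jul, 31 days; 69 left).
−31 → Jun 30, 2257 (end of Jun, 30 days; 38 left).
−30 → May 31, 2257 (end of May, 31 days; 8 left).
−8 → May 23, 2257.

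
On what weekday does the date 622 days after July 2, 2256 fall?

Tuesday

Jul 2, 2256 is a Wednesday.
622 mod 7 = 6, so 622 days after a Wednesday is Wednesday + 6 = Tuesday.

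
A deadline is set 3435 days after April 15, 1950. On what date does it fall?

+365 (one year) → Apr 15, 1951 (3070 left).
+366 (one year; includes Feb 29, 1952) → Apr 15, 1952 (2704 left).
+365 (one year) → Apr 15, 1953 (2339 left).
+365 (one year) → Apr 15, 1954 (1974 left).
+365 (one year) → Apr 15, 1955 (1609 left).
+366 (one year; includes Feb 29, 1956) → Apr 15, 1956 (1243 left).
+365 (one year) → Apr 15, 1957 (878 left).
+365 (one year) → Apr 15, 1958 (513 left).
+365 (one year) → Apr 15, 1959 (148 left).
Apr has 30 days: +16 → May 1, 1959 (132 left).
May has 31 days: +31 → Jun 1, 1959 (101 left).
Jun has 30 days: +30 → Jul 1, 1959 (71 left).
Jul has 31 days: +31 → Aug 1, 1959 (40 left).
Aug has 31 days: +31 → Sep 1, 1959 (9 left).
+9 → Sep 10, 1959.

September 10, 1959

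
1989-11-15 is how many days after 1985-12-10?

1436

Dec 10, 1985 → Dec 10, 1986: 365 days.
Dec 10, 1986 → Dec 10, 1987: 365 days.
Dec 10, 1987 → Dec 10, 1988: 366 days (Feb 29, 1988 is in that span).
Dec 10, 1988 → Jan 10, 1989: 31 days (December has 31).
Jan 10, 1989 → Feb 10, 1989: 31 days (January has 31).
Feb 10, 1989 → Mar 10, 1989: 28 days (February has 28).
Mar 10, 1989 → Apr 10, 1989: 31 days (March has 31).
Apr 10, 1989 → May 10, 1989: 30 days (April has 30).
May 10, 1989 → Jun 10, 1989: 31 days (May has 31).
Jun 10, 1989 → Jul 10, 1989: 30 days (June has 30).
Jul 10, 1989 → Aug 10, 1989: 31 days (July has 31).
Aug 10, 1989 → Sep 10, 1989: 31 days (August has 31).
Sep 10, 1989 → Oct 10, 1989: 30 days (September has 30).
Oct 10, 1989 → Nov 10, 1989: 31 days (October has 31).
Nov 10, 1989 → Nov 15, 1989: 5 days.
Total: 1436 days.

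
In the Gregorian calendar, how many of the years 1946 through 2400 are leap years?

111

Multiples of 4 in [1946,2400]: 114.
Of those, multiples of 100: 5 (not leap unless ÷400).
Multiples of 400: 2.
Leap years = 114 − 5 + 2 = 111.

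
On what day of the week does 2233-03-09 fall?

Doomsday rule: the anchor day for the 2200s is Friday. For year 33: 33÷12 = 2 r 9, and 9÷4 = 2, so 2+9+2 = 13.
Friday + 13 ≡ Thursday — that's 2233's doomsday.
In March the doomsday date is Mar 14.
Mar 9 is 5 days before Mar 14; 5 mod 7 = 5, so Thursday − 5 = Saturday.

Saturday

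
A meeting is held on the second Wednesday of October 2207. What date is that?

October 1, 2207 is a Thursday.
The first Wednesday is therefore October 7 (6 days later).
The second Wednesday is 7 + 1×7 = October 14.

October 14, 2207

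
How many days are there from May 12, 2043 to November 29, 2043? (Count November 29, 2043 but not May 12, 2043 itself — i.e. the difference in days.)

May 12, 2043 → Jun 12, 2043: 31 days (May has 31).
Jun 12, 2043 → Jul 12, 2043: 30 days (June has 30).
Jul 12, 2043 → Aug 12, 2043: 31 days (July has 31).
Aug 12, 2043 → Sep 12, 2043: 31 days (August has 31).
Sep 12, 2043 → Oct 12, 2043: 30 days (September has 30).
Oct 12, 2043 → Nov 12, 2043: 31 days (October has 31).
Nov 12, 2043 → Nov 29, 2043: 17 days.
Total: 201 days.

201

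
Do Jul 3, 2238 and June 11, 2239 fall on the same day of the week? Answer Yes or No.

From Jul 3, 2238 to Jun 11, 2239 is 343 days.
343 mod 7 = 0, so they are the same weekday.
(Jul 3, 2238 is a Tuesday; Jun 11, 2239 is a Tuesday.)

Yes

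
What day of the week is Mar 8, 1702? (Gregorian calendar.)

Doomsday rule: the anchor day for the 1700s is Sunday. For year 02: 2÷12 = 0 r 2, and 2÷4 = 0, so 0+2+0 = 2.
Sunday + 2 ≡ Tuesday — that's 1702's doomsday.
In March the doomsday date is Mar 14.
Mar 8 is 6 days before Mar 14; 6 mod 7 = 6, so Tuesday − 6 = Wednesday.

Wednesday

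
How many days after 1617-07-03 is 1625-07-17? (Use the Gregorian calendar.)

Jul 3, 1617 → Jul 3, 1618: 365 days.
Jul 3, 1618 → Jul 3, 1619: 365 days.
Jul 3, 1619 → Jul 3, 1620: 366 days (Feb 29, 1620 is in that span).
Jul 3, 1620 → Jul 3, 1621: 365 days.
Jul 3, 1621 → Jul 3, 1622: 365 days.
Jul 3, 1622 → Jul 3, 1623: 365 days.
Jul 3, 1623 → Jul 3, 1624: 366 days (Feb 29, 1624 is in that span).
Jul 3, 1624 → Aug 3, 1624: 31 days (July has 31).
Aug 3, 1624 → Sep 3, 1624: 31 days (August has 31).
Sep 3, 1624 → Oct 3, 1624: 30 days (September has 30).
Oct 3, 1624 → Nov 3, 1624: 31 days (October has 31).
Nov 3, 1624 → Dec 3, 1624: 30 days (November has 30).
Dec 3, 1624 → Jan 3, 1625: 31 days (December has 31).
Jan 3, 1625 → Feb 3, 1625: 31 days (January has 31).
Feb 3, 1625 → Mar 3, 1625: 28 days (February has 28).
Mar 3, 1625 → Apr 3, 1625: 31 days (March has 31).
Apr 3, 1625 → May 3, 1625: 30 days (April has 30).
May 3, 1625 → Jun 3, 1625: 31 days (May has 31).
Jun 3, 1625 → Jul 3, 1625: 30 days (June has 30).
Jul 3, 1625 → Jul 17, 1625: 14 days.
Total: 2936 days.

2936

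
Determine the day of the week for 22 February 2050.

Tuesday

Doomsday rule: the anchor day for the 2000s is Tuesday. For year 50: 50÷12 = 4 r 2, and 2÷4 = 0, so 4+2+0 = 6.
Tuesday + 6 ≡ Monday — that's 2050's doomsday.
In February the doomsday date is Feb 28 (2050 is not a leap year).
Feb 22 is 6 days before Feb 28; 6 mod 7 = 6, so Monday − 6 = Tuesday.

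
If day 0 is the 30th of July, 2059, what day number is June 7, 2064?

Jul 30, 2059 → Jul 30, 2060: 366 days (Feb 29, 2060 is in that span).
Jul 30, 2060 → Jul 30, 2061: 365 days.
Jul 30, 2061 → Jul 30, 2062: 365 days.
Jul 30, 2062 → Jul 30, 2063: 365 days.
Jul 30, 2063 → Aug 30, 2063: 31 days (July has 31).
Aug 30, 2063 → Sep 30, 2063: 31 days (August has 31).
Sep 30, 2063 → Oct 30, 2063: 30 days (September has 30).
Oct 30, 2063 → Nov 30, 2063: 31 days (October has 31).
Nov 30, 2063 → Dec 30, 2063: 30 days (November has 30).
Dec 30, 2063 → Jan 30, 2064: 31 days (December has 31).
Jan 30, 2064 → Feb 29, 2064: 30 days (January has 31).
Feb 29, 2064 → Mar 29, 2064: 29 days (February has 29).
Mar 29, 2064 → Apr 29, 2064: 31 days (March has 31).
Apr 29, 2064 → May 29, 2064: 30 days (April has 30).
May 29, 2064 → Jun 7, 2064: 9 days.
Total: 1774 days.

1774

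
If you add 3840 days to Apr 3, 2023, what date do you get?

+366 (one year; includes Feb 29, 2024) → Apr 3, 2024 (3474 left).
+365 (one year) → Apr 3, 2025 (3109 left).
+365 (one year) → Apr 3, 2026 (2744 left).
+365 (one year) → Apr 3, 2027 (2379 left).
+366 (one year; includes Feb 29, 2028) → Apr 3, 2028 (2013 left).
+365 (one year) → Apr 3, 2029 (1648 left).
+365 (one year) → Apr 3, 2030 (1283 left).
+365 (one year) → Apr 3, 2031 (918 left).
+366 (one year; includes Feb 29, 2032) → Apr 3, 2032 (552 left).
+365 (one year) → Apr 3, 2033 (187 left).
Apr has 30 days: +28 → May 1, 2033 (159 left).
May has 31 days: +31 → Jun 1, 2033 (128 left).
Jun has 30 days: +30 → Jul 1, 2033 (98 left).
Jul has 31 days: +31 → Aug 1, 2033 (67 left).
Aug has 31 days: +31 → Sep 1, 2033 (36 left).
Sep has 30 days: +30 → Oct 1, 2033 (6 left).
+6 → Oct 7, 2033.

October 7, 2033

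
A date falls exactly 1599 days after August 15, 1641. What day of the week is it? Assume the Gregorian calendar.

Sunday

Aug 15, 1641 is a Thursday.
1599 mod 7 = 3, so 1599 days after a Thursday is Thursday + 3 = Sunday.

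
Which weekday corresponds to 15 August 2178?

Doomsday rule: the anchor day for the 2100s is Sunday. For year 78: 78÷12 = 6 r 6, and 6÷4 = 1, so 6+6+1 = 13.
Sunday + 13 ≡ Saturday — that's 2178's doomsday.
In August the doomsday date is Aug 8.
Aug 15 is 7 days after Aug 8; 7 mod 7 = 0, so Saturday + 0 = Saturday.

Saturday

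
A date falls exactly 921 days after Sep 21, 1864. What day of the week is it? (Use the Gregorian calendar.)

Sunday

First find the weekday of Sep 21, 1864. Doomsday rule: the anchor day for the 1800s is Friday. For year 64: 64÷12 = 5 r 4, and 4÷4 = 1, so 5+4+1 = 10.
Friday + 10 ≡ Monday — that's 1864's doomsday.
In September the doomsday date is Sep 5.
Sep 21 is 16 days after Sep 5; 16 mod 7 = 2, so Monday + 2 = Wednesday.
921 mod 7 = 4, so 921 days after a Wednesday is Wednesday + 4 = Sunday.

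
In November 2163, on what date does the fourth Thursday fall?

November 24, 2163

November 1, 2163 is a Tuesday.
The first Thursday is therefore November 3 (2 days later).
The fourth Thursday is 3 + 3×7 = November 24.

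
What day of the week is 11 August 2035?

Doomsday rule: the anchor day for the 2000s is Tuesday. For year 35: 35÷12 = 2 r 11, and 11÷4 = 2, so 2+11+2 = 15.
Tuesday + 15 ≡ Wednesday — that's 2035's doomsday.
In August the doomsday date is Aug 8.
Aug 11 is 3 days after Aug 8; 3 mod 7 = 3, so Wednesday + 3 = Saturday.

Saturday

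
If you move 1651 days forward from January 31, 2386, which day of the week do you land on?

Thursday

Jan 31, 2386 is a Friday.
1651 mod 7 = 6, so 1651 days after a Friday is Friday + 6 = Thursday.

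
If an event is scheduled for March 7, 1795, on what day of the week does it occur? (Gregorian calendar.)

Doomsday rule: the anchor day for the 1700s is Sunday. For year 95: 95÷12 = 7 r 11, and 11÷4 = 2, so 7+11+2 = 20.
Sunday + 20 ≡ Saturday — that's 1795's doomsday.
In March the doomsday date is Mar 14.
Mar 7 is 7 days before Mar 14; 7 mod 7 = 0, so Saturday − 0 = Saturday.

Saturday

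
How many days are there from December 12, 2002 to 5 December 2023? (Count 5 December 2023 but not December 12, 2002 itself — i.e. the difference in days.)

7663

Dec 12, 2002 → Dec 12, 2003: 365 days.
Dec 12, 2003 → Dec 12, 2004: 366 days (Feb 29, 2004 is in that span).
Dec 12, 2004 → Dec 12, 2005: 365 days.
Dec 12, 2005 → Dec 12, 2006: 365 days.
Dec 12, 2006 → Dec 12, 2007: 365 days.
Dec 12, 2007 → Dec 12, 2008: 366 days (Feb 29, 2008 is in that span).
Dec 12, 2008 → Dec 12, 2009: 365 days.
Dec 12, 2009 → Dec 12, 2010: 365 days.
Dec 12, 2010 → Dec 12, 2011: 365 days.
Dec 12, 2011 → Dec 12, 2012: 366 days (Feb 29, 2012 is in that span).
Dec 12, 2012 → Dec 12, 2013: 365 days.
Dec 12, 2013 → Dec 12, 2014: 365 days.
Dec 12, 2014 → Dec 12, 2015: 365 days.
Dec 12, 2015 → Dec 12, 2016: 366 days (Feb 29, 2016 is in that span).
Dec 12, 2016 → Dec 12, 2017: 365 days.
Dec 12, 2017 → Dec 12, 2018: 365 days.
Dec 12, 2018 → Dec 12, 2019: 365 days.
Dec 12, 2019 → Dec 12, 2020: 366 days (Feb 29, 2020 is in that span).
Dec 12, 2020 → Dec 12, 2021: 365 days.
Dec 12, 2021 → Dec 12, 2022: 365 days.
Dec 12, 2022 → Jan 12, 2023: 31 days (December has 31).
Jan 12, 2023 → Feb 12, 2023: 31 days (January has 31).
Feb 12, 2023 → Mar 12, 2023: 28 days (February has 28).
Mar 12, 2023 → Apr 12, 2023: 31 days (March has 31).
Apr 12, 2023 → May 12, 2023: 30 days (April has 30).
May 12, 2023 → Jun 12, 2023: 31 days (May has 31).
Jun 12, 2023 → Jul 12, 2023: 30 days (June has 30).
Jul 12, 2023 → Aug 12, 2023: 31 days (July has 31).
Aug 12, 2023 → Sep 12, 2023: 31 days (August has 31).
Sep 12, 2023 → Oct 12, 2023: 30 days (September has 30).
Oct 12, 2023 → Nov 12, 2023: 31 days (October has 31).
Nov 12, 2023 → Dec 5, 2023: 23 days.
Total: 7663 days.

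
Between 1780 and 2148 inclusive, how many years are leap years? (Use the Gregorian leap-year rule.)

90

Multiples of 4 in [1780,2148]: 93.
Of those, multiples of 100: 4 (not leap unless ÷400).
Multiples of 400: 1.
Leap years = 93 − 4 + 1 = 90.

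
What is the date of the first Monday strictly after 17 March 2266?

March 19, 2266

Mar 17, 2266 is a Saturday.
From Saturday to the next Monday is 2 days.
Mar 17, 2266 + 2 = Mar 19, 2266.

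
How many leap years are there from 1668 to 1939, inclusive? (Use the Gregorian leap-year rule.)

Multiples of 4 in [1668,1939]: 68.
Of those, multiples of 100: 3 (not leap unless ÷400).
Multiples of 400: 0.
Leap years = 68 − 3 + 0 = 65.

65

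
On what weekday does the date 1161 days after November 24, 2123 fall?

First find the weekday of Nov 24, 2123. Doomsday rule: the anchor day for the 2100s is Sunday. For year 23: 23÷12 = 1 r 11, and 11÷4 = 2, so 1+11+2 = 14.
Sunday + 14 ≡ Sunday — that's 2123's doomsday.
In November the doomsday date is Nov 7.
Nov 24 is 17 days after Nov 7; 17 mod 7 = 3, so Sunday + 3 = Wednesday.
1161 mod 7 = 6, so 1161 days after a Wednesday is Wednesday + 6 = Tuesday.

Tuesday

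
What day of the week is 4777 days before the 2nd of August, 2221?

Aug 2, 2221 is a Thursday.
4777 mod 7 = 3, so 4777 days before a Thursday is Thursday − 3 = Monday.

Monday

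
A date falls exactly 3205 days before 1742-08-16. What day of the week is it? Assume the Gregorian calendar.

First find the weekday of Aug 16, 1742. Doomsday rule: the anchor day for the 1700s is Sunday. For year 42: 42÷12 = 3 r 6, and 6÷4 = 1, so 3+6+1 = 10.
Sunday + 10 ≡ Wednesday — that's 1742's doomsday.
In August the doomsday date is Aug 8.
Aug 16 is 8 days after Aug 8; 8 mod 7 = 1, so Wednesday + 1 = Thursday.
3205 mod 7 = 6, so 3205 days before a Thursday is Thursday − 6 = Friday.

Friday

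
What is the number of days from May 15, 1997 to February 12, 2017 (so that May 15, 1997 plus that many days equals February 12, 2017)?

7213

May 15, 1997 → May 15, 1998: 365 days.
May 15, 1998 → May 15, 1999: 365 days.
May 15, 1999 → May 15, 2000: 366 days (Feb 29, 2000 is in that span).
May 15, 2000 → May 15, 2001: 365 days.
May 15, 2001 → May 15, 2002: 365 days.
May 15, 2002 → May 15, 2003: 365 days.
May 15, 2003 → May 15, 2004: 366 days (Feb 29, 2004 is in that span).
May 15, 2004 → May 15, 2005: 365 days.
May 15, 2005 → May 15, 2006: 365 days.
May 15, 2006 → May 15, 2007: 365 days.
May 15, 2007 → May 15, 2008: 366 days (Feb 29, 2008 is in that span).
May 15, 2008 → May 15, 2009: 365 days.
May 15, 2009 → May 15, 2010: 365 days.
May 15, 2010 → May 15, 2011: 365 days.
May 15, 2011 → May 15, 2012: 366 days (Feb 29, 2012 is in that span).
May 15, 2012 → May 15, 2013: 365 days.
May 15, 2013 → May 15, 2014: 365 days.
May 15, 2014 → May 15, 2015: 365 days.
May 15, 2015 → May 15, 2016: 366 days (Feb 29, 2016 is in that span).
May 15, 2016 → Jun 15, 2016: 31 days (May has 31).
Jun 15, 2016 → Jul 15, 2016: 30 days (June has 30).
Jul 15, 2016 → Aug 15, 2016: 31 days (July has 31).
Aug 15, 2016 → Sep 15, 2016: 31 days (August has 31).
Sep 15, 2016 → Oct 15, 2016: 30 days (September has 30).
Oct 15, 2016 → Nov 15, 2016: 31 days (October has 31).
Nov 15, 2016 → Dec 15, 2016: 30 days (November has 30).
Dec 15, 2016 → Jan 15, 2017: 31 days (December has 31).
Jan 15, 2017 → Feb 12, 2017: 28 days.
Total: 7213 days.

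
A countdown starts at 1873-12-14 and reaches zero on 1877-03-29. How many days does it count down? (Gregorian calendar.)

1201

Dec 14, 1873 → Dec 14, 1874: 365 days.
Dec 14, 1874 → Dec 14, 1875: 365 days.
Dec 14, 1875 → Dec 14, 1876: 366 days (Feb 29, 1876 is in that span).
Dec 14, 1876 → Jan 14, 1877: 31 days (December has 31).
Jan 14, 1877 → Feb 14, 1877: 31 days (January has 31).
Feb 14, 1877 → Mar 14, 1877: 28 days (February has 28).
Mar 14, 1877 → Mar 29, 1877: 15 days.
Total: 1201 days.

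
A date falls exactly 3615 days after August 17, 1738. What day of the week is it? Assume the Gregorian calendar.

Wednesday

Aug 17, 1738 is a Sunday.
3615 mod 7 = 3, so 3615 days after a Sunday is Sunday + 3 = Wednesday.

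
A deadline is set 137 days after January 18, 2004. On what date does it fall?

June 3, 2004

Jan has 31 days: +14 → Feb 1, 2004 (123 left).
Feb has 29 days: +29 → Mar 1, 2004 (94 left).
Mar has 31 days: +31 → Apr 1, 2004 (63 left).
Apr has 30 days: +30 → May 1, 2004 (33 left).
May has 31 days: +31 → Jun 1, 2004 (2 left).
+2 → Jun 3, 2004.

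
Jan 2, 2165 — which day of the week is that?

Wednesday

Doomsday rule: the anchor day for the 2100s is Sunday. For year 65: 65÷12 = 5 r 5, and 5÷4 = 1, so 5+5+1 = 11.
Sunday + 11 ≡ Thursday — that's 2165's doomsday.
In January the doomsday date is Jan 3 (2165 is not a leap year).
Jan 2 is 1 day before Jan 3; 1 mod 7 = 1, so Thursday − 1 = Wednesday.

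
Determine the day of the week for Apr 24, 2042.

Doomsday rule: the anchor day for the 2000s is Tuesday. For year 42: 42÷12 = 3 r 6, and 6÷4 = 1, so 3+6+1 = 10.
Tuesday + 10 ≡ Friday — that's 2042's doomsday.
In April the doomsday date is Apr 4.
Apr 24 is 20 days after Apr 4; 20 mod 7 = 6, so Friday + 6 = Thursday.

Thursday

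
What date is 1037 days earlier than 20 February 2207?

April 19, 2204

−365 (one year) → Feb 20, 2206 (672 left).
−365 (one year) → Feb 20, 2205 (307 left).
−20 → Jan 31, 2205 (end of Jan, 31 days; 287 left).
−31 → Dec 31, 2204 (end of Dec, 31 days; 256 left).
−31 → Nov 30, 2204 (end of Nov, 30 days; 225 left).
−30 → Oct 31, 2204 (end of Oct, 31 days; 195 left).
−31 → Sep 30, 2204 (end of Sep, 30 days; 164 left).
−30 → Aug 31, 2204 (end of Aug, 31 days; 134 left).
−31 → Jul 31, 2204 (end of Jul, 31 days; 103 left).
−31 → Jun 30, 2204 (end of Jun, 30 days; 72 left).
−30 → May 31, 2204 (end of May, 31 days; 42 left).
−31 → Apr 30, 2204 (end of Apr, 30 days; 11 left).
−11 → Apr 19, 2204.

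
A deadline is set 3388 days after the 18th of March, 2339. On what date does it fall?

+366 (one year; includes Feb 29, 2340) → Mar 18, 2340 (3022 left).
+365 (one year) → Mar 18, 2341 (2657 left).
+365 (one year) → Mar 18, 2342 (2292 left).
+365 (one year) → Mar 18, 2343 (1927 left).
+366 (one year; includes Feb 29, 2344) → Mar 18, 2344 (1561 left).
+365 (one year) → Mar 18, 2345 (1196 left).
+365 (one year) → Mar 18, 2346 (831 left).
+365 (one year) → Mar 18, 2347 (466 left).
+366 (one year; includes Feb 29, 2348) → Mar 18, 2348 (100 left).
Mar has 31 days: +14 → Apr 1, 2348 (86 left).
Apr has 30 days: +30 → May 1, 2348 (56 left).
May has 31 days: +31 → Jun 1, 2348 (25 left).
+25 → Jun 26, 2348.

June 26, 2348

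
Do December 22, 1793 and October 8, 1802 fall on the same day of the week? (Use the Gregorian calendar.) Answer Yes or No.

No

From Dec 22, 1793 to Oct 8, 1802 is 3211 days.
3211 mod 7 = 5, so they are different weekdays.
(Dec 22, 1793 is a Sunday; Oct 8, 1802 is a Friday.)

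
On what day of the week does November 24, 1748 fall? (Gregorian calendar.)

Doomsday rule: the anchor day for the 1700s is Sunday. For year 48: 48÷12 = 4 r 0, and 0÷4 = 0, so 4+0+0 = 4.
Sunday + 4 ≡ Thursday — that's 1748's doomsday.
In November the doomsday date is Nov 7.
Nov 24 is 17 days after Nov 7; 17 mod 7 = 3, so Thursday + 3 = Sunday.

Sunday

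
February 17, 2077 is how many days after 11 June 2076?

Jun 11, 2076 → Jul 11, 2076: 30 days (June has 30).
Jul 11, 2076 → Aug 11, 2076: 31 days (July has 31).
Aug 11, 2076 → Sep 11, 2076: 31 days (August has 31).
Sep 11, 2076 → Oct 11, 2076: 30 days (September has 30).
Oct 11, 2076 → Nov 11, 2076: 31 days (October has 31).
Nov 11, 2076 → Dec 11, 2076: 30 days (November has 30).
Dec 11, 2076 → Jan 11, 2077: 31 days (December has 31).
Jan 11, 2077 → Feb 11, 2077: 31 days (January has 31).
Feb 11, 2077 → Feb 17, 2077: 6 days.
Total: 251 days.

251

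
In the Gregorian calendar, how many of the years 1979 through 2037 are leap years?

15

Multiples of 4 in [1979,2037]: 15.
Of those, multiples of 100: 1 (not leap unless ÷400).
Multiples of 400: 1.
Leap years = 15 − 1 + 1 = 15.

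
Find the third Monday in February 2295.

February 1, 2295 is a Friday.
The first Monday is therefore February 4 (3 days later).
The third Monday is 4 + 2×7 = February 18.

February 18, 2295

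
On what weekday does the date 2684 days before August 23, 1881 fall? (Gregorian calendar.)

Aug 23, 1881 is a Tuesday.
2684 mod 7 = 3, so 2684 days before a Tuesday is Tuesday − 3 = Saturday.

Saturday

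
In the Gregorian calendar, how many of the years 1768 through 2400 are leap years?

Multiples of 4 in [1768,2400]: 159.
Of those, multiples of 100: 7 (not leap unless ÷400).
Multiples of 400: 2.
Leap years = 159 − 7 + 2 = 154.

154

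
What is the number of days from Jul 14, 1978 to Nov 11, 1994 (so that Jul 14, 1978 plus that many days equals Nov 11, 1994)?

Jul 14, 1978 → Jul 14, 1979: 365 days.
Jul 14, 1979 → Jul 14, 1980: 366 days (Feb 29, 1980 is in that span).
Jul 14, 1980 → Jul 14, 1981: 365 days.
Jul 14, 1981 → Jul 14, 1982: 365 days.
Jul 14, 1982 → Jul 14, 1983: 365 days.
Jul 14, 1983 → Jul 14, 1984: 366 days (Feb 29, 1984 is in that span).
Jul 14, 1984 → Jul 14, 1985: 365 days.
Jul 14, 1985 → Jul 14, 1986: 365 days.
Jul 14, 1986 → Jul 14, 1987: 365 days.
Jul 14, 1987 → Jul 14, 1988: 366 days (Feb 29, 1988 is in that span).
Jul 14, 1988 → Jul 14, 1989: 365 days.
Jul 14, 1989 → Jul 14, 1990: 365 days.
Jul 14, 1990 → Jul 14, 1991: 365 days.
Jul 14, 1991 → Jul 14, 1992: 366 days (Feb 29, 1992 is in that span).
Jul 14, 1992 → Jul 14, 1993: 365 days.
Jul 14, 1993 → Jul 14, 1994: 365 days.
Jul 14, 1994 → Aug 14, 1994: 31 days (July has 31).
Aug 14, 1994 → Sep 14, 1994: 31 days (August has 31).
Sep 14, 1994 → Oct 14, 1994: 30 days (September has 30).
Oct 14, 1994 → Nov 11, 1994: 28 days.
Total: 5964 days.

5964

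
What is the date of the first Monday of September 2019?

September 2, 2019

September 1, 2019 is a Sunday.
The first Monday is therefore September 2 (1 days later).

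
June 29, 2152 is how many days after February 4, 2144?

Feb 4, 2144 → Feb 4, 2145: 366 days (Feb 29, 2144 is in that span).
Feb 4, 2145 → Feb 4, 2146: 365 days.
Feb 4, 2146 → Feb 4, 2147: 365 days.
Feb 4, 2147 → Feb 4, 2148: 365 days.
Feb 4, 2148 → Feb 4, 2149: 366 days (Feb 29, 2148 is in that span).
Feb 4, 2149 → Feb 4, 2150: 365 days.
Feb 4, 2150 → Feb 4, 2151: 365 days.
Feb 4, 2151 → Feb 4, 2152: 365 days.
Feb 4, 2152 → Mar 4, 2152: 29 days (February has 29).
Mar 4, 2152 → Apr 4, 2152: 31 days (March has 31).
Apr 4, 2152 → May 4, 2152: 30 days (April has 30).
May 4, 2152 → Jun 4, 2152: 31 days (May has 31).
Jun 4, 2152 → Jun 29, 2152: 25 days.
Total: 3068 days.

3068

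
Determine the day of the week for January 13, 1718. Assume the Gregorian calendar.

Doomsday rule: the anchor day for the 1700s is Sunday. For year 18: 18÷12 = 1 r 6, and 6÷4 = 1, so 1+6+1 = 8.
Sunday + 8 ≡ Monday — that's 1718's doomsday.
In January the doomsday date is Jan 3 (1718 is not a leap year).
Jan 13 is 10 days after Jan 3; 10 mod 7 = 3, so Monday + 3 = Thursday.

Thursday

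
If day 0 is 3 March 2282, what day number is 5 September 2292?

Mar 3, 2282 → Mar 3, 2283: 365 days.
Mar 3, 2283 → Mar 3, 2284: 366 days (Feb 29, 2284 is in that span).
Mar 3, 2284 → Mar 3, 2285: 365 days.
Mar 3, 2285 → Mar 3, 2286: 365 days.
Mar 3, 2286 → Mar 3, 2287: 365 days.
Mar 3, 2287 → Mar 3, 2288: 366 days (Feb 29, 2288 is in that span).
Mar 3, 2288 → Mar 3, 2289: 365 days.
Mar 3, 2289 → Mar 3, 2290: 365 days.
Mar 3, 2290 → Mar 3, 2291: 365 days.
Mar 3, 2291 → Mar 3, 2292: 366 days (Feb 29, 2292 is in that span).
Mar 3, 2292 → Apr 3, 2292: 31 days (March has 31).
Apr 3, 2292 → May 3, 2292: 30 days (April has 30).
May 3, 2292 → Jun 3, 2292: 31 days (May has 31).
Jun 3, 2292 → Jul 3, 2292: 30 days (June has 30).
Jul 3, 2292 → Aug 3, 2292: 31 days (July has 31).
Aug 3, 2292 → Sep 3, 2292: 31 days (August has 31).
Sep 3, 2292 → Sep 5, 2292: 2 days.
Total: 3839 days.

3839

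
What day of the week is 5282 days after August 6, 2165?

Saturday

First find the weekday of Aug 6, 2165. Doomsday rule: the anchor day for the 2100s is Sunday. For year 65: 65÷12 = 5 r 5, and 5÷4 = 1, so 5+5+1 = 11.
Sunday + 11 ≡ Thursday — that's 2165's doomsday.
In August the doomsday date is Aug 8.
Aug 6 is 2 days before Aug 8; 2 mod 7 = 2, so Thursday − 2 = Tuesday.
5282 mod 7 = 4, so 5282 days after a Tuesday is Tuesday + 4 = Saturday.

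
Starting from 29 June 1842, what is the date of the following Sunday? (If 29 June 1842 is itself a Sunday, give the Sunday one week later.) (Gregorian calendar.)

July 3, 1842

Jun 29, 1842 is a Wednesday.
From Wednesday to the next Sunday is 4 days.
Jun 29, 1842 + 4 = Jul 3, 1842.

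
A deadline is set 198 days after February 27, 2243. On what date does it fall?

Feb has 28 days: +2 → Mar 1, 2243 (196 left).
Mar has 31 days: +31 → Apr 1, 2243 (165 left).
Apr has 30 days: +30 → May 1, 2243 (135 left).
May has 31 days: +31 → Jun 1, 2243 (104 left).
Jun has 30 days: +30 → Jul 1, 2243 (74 left).
Jul has 31 days: +31 → Aug 1, 2243 (43 left).
Aug has 31 days: +31 → Sep 1, 2243 (12 left).
+12 → Sep 13, 2243.

September 13, 2243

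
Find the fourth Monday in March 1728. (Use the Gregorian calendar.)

March 1, 1728 is a Monday.
The first Monday is therefore March 1 (same day).
The fourth Monday is 1 + 3×7 = March 22.

March 22, 1728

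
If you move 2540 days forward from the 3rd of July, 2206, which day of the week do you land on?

Wednesday

Jul 3, 2206 is a Thursday.
2540 mod 7 = 6, so 2540 days after a Thursday is Thursday + 6 = Wednesday.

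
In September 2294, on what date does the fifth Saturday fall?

September 29, 2294

September 1, 2294 is a Saturday.
The first Saturday is therefore September 1 (same day).
The fifth Saturday is 1 + 4×7 = September 29.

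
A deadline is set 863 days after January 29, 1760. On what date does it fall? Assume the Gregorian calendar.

+366 (one year; includes Feb 29, 1760) → Jan 29, 1761 (497 left).
+365 (one year) → Jan 29, 1762 (132 left).
Jan has 31 days: +3 → Feb 1, 1762 (129 left).
Feb has 28 days: +28 → Mar 1, 1762 (101 left).
Mar has 31 days: +31 → Apr 1, 1762 (70 left).
Apr has 30 days: +30 → May 1, 1762 (40 left).
May has 31 days: +31 → Jun 1, 1762 (9 left).
+9 → Jun 10, 1762.

June 10, 1762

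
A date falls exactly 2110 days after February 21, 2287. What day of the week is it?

First find the weekday of Feb 21, 2287. Doomsday rule: the anchor day for the 2200s is Friday. For year 87: 87÷12 = 7 r 3, and 3÷4 = 0, so 7+3+0 = 10.
Friday + 10 ≡ Monday — that's 2287's doomsday.
In February the doomsday date is Feb 28 (2287 is not a leap year).
Feb 21 is 7 days before Feb 28; 7 mod 7 = 0, so Monday − 0 = Monday.
2110 mod 7 = 3, so 2110 days after a Monday is Monday + 3 = Thursday.

Thursday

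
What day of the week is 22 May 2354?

Saturday

Doomsday rule: the anchor day for the 2300s is Wednesday. For year 54: 54÷12 = 4 r 6, and 6÷4 = 1, so 4+6+1 = 11.
Wednesday + 11 ≡ Sunday — that's 2354's doomsday.
In May the doomsday date is May 9.
May 22 is 13 days after May 9; 13 mod 7 = 6, so Sunday + 6 = Saturday.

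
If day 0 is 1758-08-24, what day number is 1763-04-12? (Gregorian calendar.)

1692

Aug 24, 1758 → Aug 24, 1759: 365 days.
Aug 24, 1759 → Aug 24, 1760: 366 days (Feb 29, 1760 is in that span).
Aug 24, 1760 → Aug 24, 1761: 365 days.
Aug 24, 1761 → Aug 24, 1762: 365 days.
Aug 24, 1762 → Sep 24, 1762: 31 days (August has 31).
Sep 24, 1762 → Oct 24, 1762: 30 days (September has 30).
Oct 24, 1762 → Nov 24, 1762: 31 days (October has 31).
Nov 24, 1762 → Dec 24, 1762: 30 days (November has 30).
Dec 24, 1762 → Jan 24, 1763: 31 days (December has 31).
Jan 24, 1763 → Feb 24, 1763: 31 days (January has 31).
Feb 24, 1763 → Mar 24, 1763: 28 days (February has 28).
Mar 24, 1763 → Apr 12, 1763: 19 days.
Total: 1692 days.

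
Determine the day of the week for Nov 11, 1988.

Doomsday rule: the anchor day for the 1900s is Wednesday. For year 88: 88÷12 = 7 r 4, and 4÷4 = 1, so 7+4+1 = 12.
Wednesday + 12 ≡ Monday — that's 1988's doomsday.
In November the doomsday date is Nov 7.
Nov 11 is 4 days after Nov 7; 4 mod 7 = 4, so Monday + 4 = Friday.

Friday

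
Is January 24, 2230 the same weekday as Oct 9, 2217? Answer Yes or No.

From Oct 9, 2217 to Jan 24, 2230 is 4490 days.
4490 mod 7 = 3, so they are different weekdays.
(Oct 9, 2217 is a Thursday; Jan 24, 2230 is a Sunday.)

No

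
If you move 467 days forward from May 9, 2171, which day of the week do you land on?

Tuesday

First find the weekday of May 9, 2171. Doomsday rule: the anchor day for the 2100s is Sunday. For year 71: 71÷12 = 5 r 11, and 11÷4 = 2, so 5+11+2 = 18.
Sunday + 18 ≡ Thursday — that's 2171's doomsday.
In May the doomsday date is May 9.
May 9 is the doomsday itself: Thursday.
467 mod 7 = 5, so 467 days after a Thursday is Thursday + 5 = Tuesday.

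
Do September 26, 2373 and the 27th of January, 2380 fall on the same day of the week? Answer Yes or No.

From Sep 26, 2373 to Jan 27, 2380 is 2314 days.
2314 mod 7 = 4, so they are different weekdays.
(Sep 26, 2373 is a Wednesday; Jan 27, 2380 is a Sunday.)

No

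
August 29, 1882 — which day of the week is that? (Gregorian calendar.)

Doomsday rule: the anchor day for the 1800s is Friday. For year 82: 82÷12 = 6 r 10, and 10÷4 = 2, so 6+10+2 = 18.
Friday + 18 ≡ Tuesday — that's 1882's doomsday.
In August the doomsday date is Aug 8.
Aug 29 is 21 days after Aug 8; 21 mod 7 = 0, so Tuesday + 0 = Tuesday.

Tuesday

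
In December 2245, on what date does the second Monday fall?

December 1, 2245 is a Monday.
The first Monday is therefore December 1 (same day).
The second Monday is 1 + 1×7 = December 8.

December 8, 2245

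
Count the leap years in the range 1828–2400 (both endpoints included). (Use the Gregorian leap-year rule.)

Multiples of 4 in [1828,2400]: 144.
Of those, multiples of 100: 6 (not leap unless ÷400).
Multiples of 400: 2.
Leap years = 144 − 6 + 2 = 140.

140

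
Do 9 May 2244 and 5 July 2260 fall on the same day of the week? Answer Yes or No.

Yes

From May 9, 2244 to Jul 5, 2260 is 5901 days.
5901 mod 7 = 0, so they are the same weekday.
(May 9, 2244 is a Thursday; Jul 5, 2260 is a Thursday.)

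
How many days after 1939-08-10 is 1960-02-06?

Aug 10, 1939 → Aug 10, 1940: 366 days (Feb 29, 1940 is in that span).
Aug 10, 1940 → Aug 10, 1941: 365 days.
Aug 10, 1941 → Aug 10, 1942: 365 days.
Aug 10, 1942 → Aug 10, 1943: 365 days.
Aug 10, 1943 → Aug 10, 1944: 366 days (Feb 29, 1944 is in that span).
Aug 10, 1944 → Aug 10, 1945: 365 days.
Aug 10, 1945 → Aug 10, 1946: 365 days.
Aug 10, 1946 → Aug 10, 1947: 365 days.
Aug 10, 1947 → Aug 10, 1948: 366 days (Feb 29, 1948 is in that span).
Aug 10, 1948 → Aug 10, 1949: 365 days.
Aug 10, 1949 → Aug 10, 1950: 365 days.
Aug 10, 1950 → Aug 10, 1951: 365 days.
Aug 10, 1951 → Aug 10, 1952: 366 days (Feb 29, 1952 is in that span).
Aug 10, 1952 → Aug 10, 1953: 365 days.
Aug 10, 1953 → Aug 10, 1954: 365 days.
Aug 10, 1954 → Aug 10, 1955: 365 days.
Aug 10, 1955 → Aug 10, 1956: 366 days (Feb 29, 1956 is in that span).
Aug 10, 1956 → Aug 10, 1957: 365 days.
Aug 10, 1957 → Aug 10, 1958: 365 days.
Aug 10, 1958 → Aug 10, 1959: 365 days.
Aug 10, 1959 → Sep 10, 1959: 31 days (August has 31).
Sep 10, 1959 → Oct 10, 1959: 30 days (September has 30).
Oct 10, 1959 → Nov 10, 1959: 31 days (October has 31).
Nov 10, 1959 → Dec 10, 1959: 30 days (November has 30).
Dec 10, 1959 → Jan 10, 1960: 31 days (December has 31).
Jan 10, 1960 → Feb 6, 1960: 27 days.
Total: 7485 days.

7485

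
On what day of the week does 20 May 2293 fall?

Saturday

Doomsday rule: the anchor day for the 2200s is Friday. For year 93: 93÷12 = 7 r 9, and 9÷4 = 2, so 7+9+2 = 18.
Friday + 18 ≡ Tuesday — that's 2293's doomsday.
In May the doomsday date is May 9.
May 20 is 11 days after May 9; 11 mod 7 = 4, so Tuesday + 4 = Saturday.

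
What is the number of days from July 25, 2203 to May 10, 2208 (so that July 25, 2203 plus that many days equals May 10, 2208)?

Jul 25, 2203 → Jul 25, 2204: 366 days (Feb 29, 2204 is in that span).
Jul 25, 2204 → Jul 25, 2205: 365 days.
Jul 25, 2205 → Jul 25, 2206: 365 days.
Jul 25, 2206 → Jul 25, 2207: 365 days.
Jul 25, 2207 → Aug 25, 2207: 31 days (July has 31).
Aug 25, 2207 → Sep 25, 2207: 31 days (August has 31).
Sep 25, 2207 → Oct 25, 2207: 30 days (September has 30).
Oct 25, 2207 → Nov 25, 2207: 31 days (October has 31).
Nov 25, 2207 → Dec 25, 2207: 30 days (November has 30).
Dec 25, 2207 → Jan 25, 2208: 31 days (December has 31).
Jan 25, 2208 → Feb 25, 2208: 31 days (January has 31).
Feb 25, 2208 → Mar 25, 2208: 29 days (February has 29).
Mar 25, 2208 → Apr 25, 2208: 31 days (March has 31).
Apr 25, 2208 → May 10, 2208: 15 days.
Total: 1751 days.

1751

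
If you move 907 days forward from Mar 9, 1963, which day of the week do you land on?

First find the weekday of Mar 9, 1963. Doomsday rule: the anchor day for the 1900s is Wednesday. For year 63: 63÷12 = 5 r 3, and 3÷4 = 0, so 5+3+0 = 8.
Wednesday + 8 ≡ Thursday — that's 1963's doomsday.
In March the doomsday date is Mar 14.
Mar 9 is 5 days before Mar 14; 5 mod 7 = 5, so Thursday − 5 = Saturday.
907 mod 7 = 4, so 907 days after a Saturday is Saturday + 4 = Wednesday.

Wednesday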